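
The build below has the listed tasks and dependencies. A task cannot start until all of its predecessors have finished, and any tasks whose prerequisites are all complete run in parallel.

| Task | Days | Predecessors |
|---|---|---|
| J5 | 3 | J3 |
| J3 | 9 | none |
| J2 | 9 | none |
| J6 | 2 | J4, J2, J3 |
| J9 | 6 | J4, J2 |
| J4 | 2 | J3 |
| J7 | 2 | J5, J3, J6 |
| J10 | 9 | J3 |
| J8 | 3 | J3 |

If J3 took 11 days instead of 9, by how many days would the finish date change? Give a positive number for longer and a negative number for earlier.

Critical path before the change: J3→J10 = 9+9 = 18 giving 18 days.
Since J3 is critical, the +2 change carries straight to that chain (now 20 days).
No other chain overtakes it, so the finish is 20 days.
Change in finish: 20 − 18 = +2 days.

2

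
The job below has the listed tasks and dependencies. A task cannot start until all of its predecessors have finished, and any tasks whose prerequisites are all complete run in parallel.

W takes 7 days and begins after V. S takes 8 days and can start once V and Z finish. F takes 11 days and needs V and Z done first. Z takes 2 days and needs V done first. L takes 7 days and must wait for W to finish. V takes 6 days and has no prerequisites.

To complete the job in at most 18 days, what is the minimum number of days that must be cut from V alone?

Current finish: 20 days; target: 18.
V is on every critical path, so each day cut from V cuts the finish by one (this holds down to a finish of 15).
Need 20 − 18 = 2 days off V → V becomes 4 days, finish becomes 18.

2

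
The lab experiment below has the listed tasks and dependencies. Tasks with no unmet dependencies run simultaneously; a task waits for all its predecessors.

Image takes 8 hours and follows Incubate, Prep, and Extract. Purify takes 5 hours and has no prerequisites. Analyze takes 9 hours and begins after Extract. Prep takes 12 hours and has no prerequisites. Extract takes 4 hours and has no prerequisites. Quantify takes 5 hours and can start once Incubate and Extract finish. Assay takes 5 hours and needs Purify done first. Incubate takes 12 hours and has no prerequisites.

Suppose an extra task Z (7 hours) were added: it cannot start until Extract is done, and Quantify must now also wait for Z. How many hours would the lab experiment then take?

Originally the lab experiment takes 20 hours.
With Z inserted, Quantify now waits for max(Incubate, Extract, Z).
New critical path: Prep→Image = 12+8 = 20 ⇒ 20 hours.

20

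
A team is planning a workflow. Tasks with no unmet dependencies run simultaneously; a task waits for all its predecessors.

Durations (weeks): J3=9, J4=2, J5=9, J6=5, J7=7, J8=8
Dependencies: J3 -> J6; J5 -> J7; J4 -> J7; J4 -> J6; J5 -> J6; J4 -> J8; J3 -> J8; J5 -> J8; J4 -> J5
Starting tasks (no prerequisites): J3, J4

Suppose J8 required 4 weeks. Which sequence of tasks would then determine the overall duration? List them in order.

The binding path is J4→J5→J8 = 2+9+8 = 19; finish at 19 weeks.
J8 is on the critical path; changing it to 4 makes that path 15 weeks.
New critical path: J4→J5→J7 = 2+9+7 = 18 ⇒ 18 weeks.

J4, J5, J7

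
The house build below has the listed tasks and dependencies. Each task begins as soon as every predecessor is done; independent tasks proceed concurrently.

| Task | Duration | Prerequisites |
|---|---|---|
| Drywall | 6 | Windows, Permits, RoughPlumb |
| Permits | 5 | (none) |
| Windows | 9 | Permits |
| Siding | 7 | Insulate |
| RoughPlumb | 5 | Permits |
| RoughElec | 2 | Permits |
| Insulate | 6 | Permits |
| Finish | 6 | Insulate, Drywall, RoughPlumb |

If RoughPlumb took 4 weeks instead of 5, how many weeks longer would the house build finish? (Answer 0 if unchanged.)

Actual critical path: Permits→Windows→Drywall→Finish = 5+9+6+6 = 26 ⇒ 26 weeks.
The longest path through RoughPlumb is only 22 weeks, so RoughPlumb has float 4.
No other chain overtakes it, so the finish is 26 weeks.
Change in finish: 26 − 26 = +0 weeks.

0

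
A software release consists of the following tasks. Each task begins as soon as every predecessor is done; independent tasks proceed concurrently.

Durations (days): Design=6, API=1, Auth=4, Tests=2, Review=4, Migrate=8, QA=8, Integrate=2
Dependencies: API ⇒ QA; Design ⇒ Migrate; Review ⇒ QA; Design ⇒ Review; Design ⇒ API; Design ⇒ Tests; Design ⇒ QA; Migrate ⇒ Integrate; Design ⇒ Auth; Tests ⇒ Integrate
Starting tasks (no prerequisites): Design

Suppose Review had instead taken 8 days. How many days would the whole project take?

22

Baseline: Design→Review→QA = 6+4+8 = 18 → 18 days.
Review is on the critical path; changing it to 8 makes that path 22 days.
The critical path is still Design→Review→QA; finish is now 22 days.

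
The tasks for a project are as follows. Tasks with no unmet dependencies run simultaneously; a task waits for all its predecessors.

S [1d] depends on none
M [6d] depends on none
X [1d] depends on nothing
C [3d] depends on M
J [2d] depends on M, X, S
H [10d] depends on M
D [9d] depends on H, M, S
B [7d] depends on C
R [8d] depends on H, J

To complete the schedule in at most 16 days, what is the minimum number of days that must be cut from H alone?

9

Current finish: 25 days; target: 16.
H is on every critical path, so each day cut from H cuts the finish by one (this holds down to a finish of 16).
Need 25 − 16 = 9 days off H → H becomes 1 day, finish becomes 16.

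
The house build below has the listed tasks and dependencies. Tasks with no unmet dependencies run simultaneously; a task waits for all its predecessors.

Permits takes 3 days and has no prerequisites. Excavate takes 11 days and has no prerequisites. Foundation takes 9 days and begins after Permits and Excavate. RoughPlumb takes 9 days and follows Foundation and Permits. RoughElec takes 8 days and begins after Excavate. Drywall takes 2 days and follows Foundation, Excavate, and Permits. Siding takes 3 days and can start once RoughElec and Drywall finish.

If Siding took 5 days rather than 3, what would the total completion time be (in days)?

As given, the longest chain is Excavate→Foundation→RoughPlumb = 11+9+9 = 29, so the finish is 29 days.
Siding has 4 days of float (longest path through it is 25).
The critical path is still Excavate→Foundation→RoughPlumb; finish is now 29 days.

29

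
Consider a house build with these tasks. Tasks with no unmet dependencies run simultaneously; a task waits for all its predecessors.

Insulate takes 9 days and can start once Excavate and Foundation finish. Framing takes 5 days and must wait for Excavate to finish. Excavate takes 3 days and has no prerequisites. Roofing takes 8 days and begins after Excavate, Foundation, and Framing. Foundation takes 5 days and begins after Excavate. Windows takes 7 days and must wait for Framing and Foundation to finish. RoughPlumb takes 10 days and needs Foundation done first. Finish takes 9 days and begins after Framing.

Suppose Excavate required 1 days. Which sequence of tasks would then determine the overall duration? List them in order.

The binding path is Excavate→Foundation→RoughPlumb = 3+5+10 = 18; finish at 18 days.
Excavate is on the critical path; changing it to 1 makes that path 16 days.
No other chain overtakes it, so the finish is 16 days.

Excavate, Foundation, RoughPlumb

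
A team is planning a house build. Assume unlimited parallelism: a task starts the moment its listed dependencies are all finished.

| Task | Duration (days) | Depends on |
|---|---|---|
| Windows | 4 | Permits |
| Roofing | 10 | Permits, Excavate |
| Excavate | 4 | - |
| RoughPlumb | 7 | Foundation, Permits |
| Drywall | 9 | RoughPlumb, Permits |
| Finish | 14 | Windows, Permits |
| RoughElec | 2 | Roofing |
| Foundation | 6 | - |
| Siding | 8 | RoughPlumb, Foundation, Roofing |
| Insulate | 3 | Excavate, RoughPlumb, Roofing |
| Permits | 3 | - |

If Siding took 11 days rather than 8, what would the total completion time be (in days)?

As given, the longest chain is Excavate→Roofing→Siding = 4+10+8 = 22, so the finish is 22 days.
Siding is on the critical path; changing it to 11 makes that path 25 days.
No other chain overtakes it, so the finish is 25 days.

25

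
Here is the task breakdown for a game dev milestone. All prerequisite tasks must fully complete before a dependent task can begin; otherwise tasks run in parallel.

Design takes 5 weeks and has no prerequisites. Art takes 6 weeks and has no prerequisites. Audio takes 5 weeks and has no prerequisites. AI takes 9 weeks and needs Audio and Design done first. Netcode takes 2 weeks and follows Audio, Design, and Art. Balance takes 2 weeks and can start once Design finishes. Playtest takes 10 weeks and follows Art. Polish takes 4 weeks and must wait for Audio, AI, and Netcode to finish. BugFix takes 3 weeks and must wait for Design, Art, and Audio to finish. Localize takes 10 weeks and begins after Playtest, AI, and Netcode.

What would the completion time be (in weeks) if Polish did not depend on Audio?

26

Before: longest chain Art→Playtest→Localize = 6+10+10 = 26, finish 26.
Dropping Audio→Polish doesn't change Polish's earliest start (14); another predecessor still binds.
After: Art→Playtest→Localize = 6+10+10 = 26 → 26 weeks.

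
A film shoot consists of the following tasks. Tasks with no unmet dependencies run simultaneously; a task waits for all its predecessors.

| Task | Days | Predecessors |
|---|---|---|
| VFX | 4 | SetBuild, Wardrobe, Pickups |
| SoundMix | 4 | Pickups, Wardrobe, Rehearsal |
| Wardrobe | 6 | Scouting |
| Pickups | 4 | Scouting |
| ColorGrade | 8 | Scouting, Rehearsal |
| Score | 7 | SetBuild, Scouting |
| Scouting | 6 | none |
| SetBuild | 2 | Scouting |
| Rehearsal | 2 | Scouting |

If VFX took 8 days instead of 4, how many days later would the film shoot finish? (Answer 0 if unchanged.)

As given, the longest chain is Scouting→Wardrobe→VFX = 6+6+4 = 16, so the finish is 16 days.
VFX lies on that path, so at 8 days the path becomes 20 days.
That remains the longest chain; total 20 days.
Change in finish: 20 − 16 = +4 days.

4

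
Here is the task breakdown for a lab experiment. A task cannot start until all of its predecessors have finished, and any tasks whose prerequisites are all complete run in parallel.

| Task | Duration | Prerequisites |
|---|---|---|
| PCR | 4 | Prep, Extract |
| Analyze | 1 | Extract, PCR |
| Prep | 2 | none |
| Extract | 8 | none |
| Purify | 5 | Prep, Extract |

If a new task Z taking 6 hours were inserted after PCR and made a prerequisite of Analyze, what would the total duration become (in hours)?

19

Originally the project takes 13 hours.
With Z inserted, Analyze now waits for max(Extract, PCR, Z).
New critical path: Extract→PCR→Z→Analyze = 8+4+6+1 = 19 ⇒ 19 hours.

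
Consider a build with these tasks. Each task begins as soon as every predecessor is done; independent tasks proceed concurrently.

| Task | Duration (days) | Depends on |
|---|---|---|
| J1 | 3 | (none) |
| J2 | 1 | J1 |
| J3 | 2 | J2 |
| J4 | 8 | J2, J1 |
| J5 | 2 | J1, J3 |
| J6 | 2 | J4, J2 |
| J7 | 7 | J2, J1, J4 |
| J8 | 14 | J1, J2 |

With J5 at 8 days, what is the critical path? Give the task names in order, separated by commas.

Critical path before the change: J1→J2→J4→J7 = 3+1+8+7 = 19 giving 19 days.
The longest path through J5 is only 8 days, so J5 has float 11.
The critical path is still J1→J2→J4→J7; finish is now 19 days.

J1, J2, J4, J7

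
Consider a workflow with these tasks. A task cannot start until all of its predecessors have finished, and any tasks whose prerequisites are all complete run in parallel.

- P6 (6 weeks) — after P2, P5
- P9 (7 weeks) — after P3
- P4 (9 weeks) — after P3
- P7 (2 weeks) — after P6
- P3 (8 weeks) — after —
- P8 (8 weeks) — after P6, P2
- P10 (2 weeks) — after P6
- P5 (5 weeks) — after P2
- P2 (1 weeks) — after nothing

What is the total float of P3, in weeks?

3

The longest chain is P2→P5→P6→P8 = 1+5+6+8 = 20; overall finish 20 weeks.
The longest chain containing P3 totals 17 weeks.
So P3 can slip 11 − 8 = 3 weeks.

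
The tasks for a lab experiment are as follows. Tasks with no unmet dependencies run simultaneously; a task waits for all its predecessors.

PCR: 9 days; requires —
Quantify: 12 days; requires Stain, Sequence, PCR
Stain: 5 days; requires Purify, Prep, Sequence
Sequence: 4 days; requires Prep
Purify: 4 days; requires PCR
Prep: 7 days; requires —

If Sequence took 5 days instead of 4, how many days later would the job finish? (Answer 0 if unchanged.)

Actual critical path: PCR→Purify→Stain→Quantify = 9+4+5+12 = 30 ⇒ 30 days.
Sequence has 2 days of float (longest path through it is 28).
That remains the longest chain; total 30 days.
Change in finish: 30 − 30 = +0 days.

0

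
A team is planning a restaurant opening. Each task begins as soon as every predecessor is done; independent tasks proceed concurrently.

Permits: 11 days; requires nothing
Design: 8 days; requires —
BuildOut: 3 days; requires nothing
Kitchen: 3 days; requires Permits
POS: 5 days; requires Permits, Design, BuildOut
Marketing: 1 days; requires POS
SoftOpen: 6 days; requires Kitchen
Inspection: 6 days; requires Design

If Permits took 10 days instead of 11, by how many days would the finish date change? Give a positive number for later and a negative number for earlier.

Actual critical path: Permits→Kitchen→SoftOpen = 11+3+6 = 20 ⇒ 20 days.
Permits is on the critical path; changing it to 10 makes that path 19 days.
That remains the longest chain; total 19 days.
Change in finish: 19 − 20 = -1 days.

-1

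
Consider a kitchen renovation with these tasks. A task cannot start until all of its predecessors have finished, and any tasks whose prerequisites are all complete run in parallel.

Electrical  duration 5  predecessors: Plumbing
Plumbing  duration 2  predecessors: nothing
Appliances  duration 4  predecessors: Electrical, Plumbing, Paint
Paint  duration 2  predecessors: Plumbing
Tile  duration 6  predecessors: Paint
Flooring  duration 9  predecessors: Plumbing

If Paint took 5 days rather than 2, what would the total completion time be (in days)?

The binding path is Plumbing→Electrical→Appliances = 2+5+4 = 11; finish at 11 days.
Paint has 1 day of float (longest path through it is 10).
New critical path: Plumbing→Paint→Tile = 2+5+6 = 13 ⇒ 13 days.

13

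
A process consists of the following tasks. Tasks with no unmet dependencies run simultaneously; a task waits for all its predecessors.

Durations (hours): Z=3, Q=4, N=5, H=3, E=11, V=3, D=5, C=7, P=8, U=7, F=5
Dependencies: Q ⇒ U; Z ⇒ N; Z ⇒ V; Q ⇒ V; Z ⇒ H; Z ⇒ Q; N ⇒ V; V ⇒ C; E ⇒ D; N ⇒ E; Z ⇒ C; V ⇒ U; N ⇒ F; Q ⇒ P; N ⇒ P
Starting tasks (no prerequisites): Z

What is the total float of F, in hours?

The longest chain is Z→N→E→D = 3+5+11+5 = 24; overall finish 24 hours.
Longest path through F: 13 hours (earliest finish 13, latest finish 24).
So F can slip 24 − 13 = 11 hours.

11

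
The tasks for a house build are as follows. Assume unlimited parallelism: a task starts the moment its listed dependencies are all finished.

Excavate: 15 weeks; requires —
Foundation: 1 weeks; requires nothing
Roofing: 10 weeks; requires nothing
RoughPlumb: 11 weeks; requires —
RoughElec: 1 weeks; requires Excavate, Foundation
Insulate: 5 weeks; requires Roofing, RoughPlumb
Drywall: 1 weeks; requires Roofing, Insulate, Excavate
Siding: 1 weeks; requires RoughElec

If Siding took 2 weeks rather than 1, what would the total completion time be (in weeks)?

18

Critical path before the change: Excavate→RoughElec→Siding = 15+1+1 = 17 giving 17 weeks.
Siding lies on that path, so at 2 weeks the path becomes 18 weeks.
That remains the longest chain; total 18 weeks.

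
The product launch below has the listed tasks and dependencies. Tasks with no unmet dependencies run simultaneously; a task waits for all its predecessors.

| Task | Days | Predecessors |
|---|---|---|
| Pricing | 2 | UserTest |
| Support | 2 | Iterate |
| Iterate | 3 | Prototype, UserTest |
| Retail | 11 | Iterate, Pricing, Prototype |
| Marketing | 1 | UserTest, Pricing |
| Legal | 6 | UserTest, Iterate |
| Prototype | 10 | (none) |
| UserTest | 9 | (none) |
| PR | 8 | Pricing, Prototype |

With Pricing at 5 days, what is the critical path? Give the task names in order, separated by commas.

UserTest, Pricing, Retail

Critical path before the change: Prototype→Iterate→Retail = 10+3+11 = 24 giving 24 days.
The longest path through Pricing is only 22 days, so Pricing has float 2.
Now UserTest→Pricing→Retail = 9+5+11 = 25 is longest, so the finish becomes 25 days.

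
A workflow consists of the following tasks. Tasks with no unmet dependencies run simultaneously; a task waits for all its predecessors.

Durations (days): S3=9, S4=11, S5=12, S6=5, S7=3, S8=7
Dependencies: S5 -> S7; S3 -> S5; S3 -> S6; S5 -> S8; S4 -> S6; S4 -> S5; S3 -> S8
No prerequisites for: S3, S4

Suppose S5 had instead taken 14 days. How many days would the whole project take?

Actual critical path: S4→S5→S8 = 11+12+7 = 30 ⇒ 30 days.
S5 is on the critical path; changing it to 14 makes that path 32 days.
That remains the longest chain; total 32 days.

32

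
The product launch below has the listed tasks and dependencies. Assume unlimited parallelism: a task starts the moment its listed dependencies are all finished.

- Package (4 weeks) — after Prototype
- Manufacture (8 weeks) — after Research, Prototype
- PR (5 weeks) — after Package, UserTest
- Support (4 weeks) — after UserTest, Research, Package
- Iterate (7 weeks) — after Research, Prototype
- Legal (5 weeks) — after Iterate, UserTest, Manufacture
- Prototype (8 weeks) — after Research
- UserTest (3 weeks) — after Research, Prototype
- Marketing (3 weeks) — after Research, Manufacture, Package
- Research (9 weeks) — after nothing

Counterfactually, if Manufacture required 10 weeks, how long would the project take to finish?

As given, the longest chain is Research→Prototype→Manufacture→Legal = 9+8+8+5 = 30, so the finish is 30 weeks.
Manufacture lies on that path, so at 10 weeks the path becomes 32 weeks.
No other chain overtakes it, so the finish is 32 weeks.

32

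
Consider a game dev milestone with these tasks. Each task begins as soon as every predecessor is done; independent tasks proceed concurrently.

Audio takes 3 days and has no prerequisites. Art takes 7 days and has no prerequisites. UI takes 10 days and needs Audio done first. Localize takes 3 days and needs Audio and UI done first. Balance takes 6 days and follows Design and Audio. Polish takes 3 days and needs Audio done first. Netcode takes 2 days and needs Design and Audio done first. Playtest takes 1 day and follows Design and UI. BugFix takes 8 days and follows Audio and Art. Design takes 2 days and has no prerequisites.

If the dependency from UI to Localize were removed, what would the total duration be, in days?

With the dependency in place, Audio→UI→Localize = 3+10+3 = 16 sets the finish at 16 days.
Without UI→Localize, Localize's earliest start moves from 13 to 3.
New critical path: Art→BugFix = 7+8 = 15 ⇒ 15 days.

15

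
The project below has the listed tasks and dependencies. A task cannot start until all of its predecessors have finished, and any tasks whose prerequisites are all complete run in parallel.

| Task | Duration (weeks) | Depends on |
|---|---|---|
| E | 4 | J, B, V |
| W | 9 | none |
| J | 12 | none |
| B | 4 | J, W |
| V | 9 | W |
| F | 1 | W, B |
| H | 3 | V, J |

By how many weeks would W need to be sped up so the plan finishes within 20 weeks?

Current finish: 22 weeks; target: 20.
W is on every critical path, so each week cut from W cuts the finish by one (this holds down to a finish of 20).
Need 22 − 20 = 2 weeks off W → W becomes 7 weeks, finish becomes 20.

2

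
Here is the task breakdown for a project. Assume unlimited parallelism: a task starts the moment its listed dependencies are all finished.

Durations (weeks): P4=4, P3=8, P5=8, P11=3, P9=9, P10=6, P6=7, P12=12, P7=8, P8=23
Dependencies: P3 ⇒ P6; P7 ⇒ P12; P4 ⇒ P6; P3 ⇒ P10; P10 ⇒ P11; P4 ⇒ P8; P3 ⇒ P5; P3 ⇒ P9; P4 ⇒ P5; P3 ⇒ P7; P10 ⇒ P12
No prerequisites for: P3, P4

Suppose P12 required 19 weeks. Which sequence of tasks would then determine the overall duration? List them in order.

The binding path is P3→P7→P12 = 8+8+12 = 28; finish at 28 weeks.
Since P12 is critical, the +7 change carries straight to that chain (now 35 weeks).
No other chain overtakes it, so the finish is 35 weeks.

P3, P7, P12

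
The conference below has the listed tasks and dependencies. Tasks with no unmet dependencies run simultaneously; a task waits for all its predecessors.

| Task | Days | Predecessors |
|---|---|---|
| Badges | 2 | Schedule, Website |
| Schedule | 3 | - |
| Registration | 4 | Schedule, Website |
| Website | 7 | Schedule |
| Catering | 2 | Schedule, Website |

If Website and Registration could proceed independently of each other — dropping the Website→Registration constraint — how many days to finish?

Original critical path: Schedule→Website→Registration = 3+7+4 = 14 ⇒ 14 days.
Without Website→Registration, Registration's earliest start moves from 10 to 3.
The longest chain is now Schedule→Website→Catering = 3+7+2 = 12, so the job takes 12 days.

12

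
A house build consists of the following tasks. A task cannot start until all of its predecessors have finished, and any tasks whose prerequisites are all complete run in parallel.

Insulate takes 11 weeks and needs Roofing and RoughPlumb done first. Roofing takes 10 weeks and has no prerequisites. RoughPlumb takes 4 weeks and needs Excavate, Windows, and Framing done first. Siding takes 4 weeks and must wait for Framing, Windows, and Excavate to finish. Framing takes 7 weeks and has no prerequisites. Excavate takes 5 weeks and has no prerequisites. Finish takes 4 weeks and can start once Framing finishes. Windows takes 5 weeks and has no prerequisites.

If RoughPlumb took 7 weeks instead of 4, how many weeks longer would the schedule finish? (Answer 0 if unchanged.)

3

The binding path is Framing→RoughPlumb→Insulate = 7+4+11 = 22; finish at 22 weeks.
RoughPlumb lies on that path, so at 7 weeks the path becomes 25 weeks.
That remains the longest chain; total 25 weeks.
Change in finish: 25 − 22 = +3 weeks.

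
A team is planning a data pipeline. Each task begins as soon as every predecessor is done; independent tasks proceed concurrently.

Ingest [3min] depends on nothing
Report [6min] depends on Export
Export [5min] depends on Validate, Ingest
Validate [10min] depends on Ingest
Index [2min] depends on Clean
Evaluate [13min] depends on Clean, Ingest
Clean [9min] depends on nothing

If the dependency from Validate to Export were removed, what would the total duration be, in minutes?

With the dependency in place, Ingest→Validate→Export→Report = 3+10+5+6 = 24 sets the finish at 24 minutes.
Without Validate→Export, Export's earliest start moves from 13 to 3.
After: Clean→Evaluate = 9+13 = 22 → 22 minutes.

22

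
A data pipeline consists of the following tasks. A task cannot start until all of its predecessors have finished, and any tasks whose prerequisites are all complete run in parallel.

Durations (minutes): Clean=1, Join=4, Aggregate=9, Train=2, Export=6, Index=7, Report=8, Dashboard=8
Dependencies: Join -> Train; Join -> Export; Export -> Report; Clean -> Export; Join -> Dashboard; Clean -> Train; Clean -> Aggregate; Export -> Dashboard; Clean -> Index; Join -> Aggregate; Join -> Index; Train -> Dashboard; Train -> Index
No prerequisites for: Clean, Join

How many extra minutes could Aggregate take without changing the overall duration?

The longest chain is Join→Export→Report = 4+6+8 = 18; overall finish 18 minutes.
The longest chain containing Aggregate totals 13 minutes.
Float = 18 − 13 = 5.

5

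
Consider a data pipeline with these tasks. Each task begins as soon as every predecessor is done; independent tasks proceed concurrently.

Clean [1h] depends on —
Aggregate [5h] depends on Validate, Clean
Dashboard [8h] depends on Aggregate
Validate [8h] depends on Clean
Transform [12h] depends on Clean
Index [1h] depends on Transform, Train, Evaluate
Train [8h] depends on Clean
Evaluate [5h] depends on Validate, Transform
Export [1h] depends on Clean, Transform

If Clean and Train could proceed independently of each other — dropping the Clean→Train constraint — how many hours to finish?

22

Original critical path: Clean→Validate→Aggregate→Dashboard = 1+8+5+8 = 22 ⇒ 22 hours.
Without Clean→Train, Train's earliest start moves from 1 to 0.
The longest chain is now Clean→Validate→Aggregate→Dashboard = 1+8+5+8 = 22, so the project takes 22 hours.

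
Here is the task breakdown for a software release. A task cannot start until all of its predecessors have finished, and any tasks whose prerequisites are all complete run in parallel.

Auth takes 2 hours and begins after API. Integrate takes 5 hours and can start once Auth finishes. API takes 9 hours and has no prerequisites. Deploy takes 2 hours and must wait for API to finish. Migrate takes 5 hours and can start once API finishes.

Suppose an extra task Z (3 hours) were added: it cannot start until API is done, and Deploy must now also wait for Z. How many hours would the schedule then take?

16

Originally the schedule takes 16 hours.
With Z inserted, Deploy now waits for max(API, Z).
New critical path: API→Auth→Integrate = 9+2+5 = 16 ⇒ 16 hours.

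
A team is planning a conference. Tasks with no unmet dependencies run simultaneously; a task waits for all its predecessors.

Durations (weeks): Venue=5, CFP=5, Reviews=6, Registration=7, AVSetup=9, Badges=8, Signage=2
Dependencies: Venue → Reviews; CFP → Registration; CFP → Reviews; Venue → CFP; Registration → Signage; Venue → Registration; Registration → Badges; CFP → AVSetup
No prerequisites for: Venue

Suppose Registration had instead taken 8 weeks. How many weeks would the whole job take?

As given, the longest chain is Venue→CFP→Registration→Badges = 5+5+7+8 = 25, so the finish is 25 weeks.
Since Registration is critical, the +1 change carries straight to that chain (now 26 weeks).
No other chain overtakes it, so the finish is 26 weeks.

26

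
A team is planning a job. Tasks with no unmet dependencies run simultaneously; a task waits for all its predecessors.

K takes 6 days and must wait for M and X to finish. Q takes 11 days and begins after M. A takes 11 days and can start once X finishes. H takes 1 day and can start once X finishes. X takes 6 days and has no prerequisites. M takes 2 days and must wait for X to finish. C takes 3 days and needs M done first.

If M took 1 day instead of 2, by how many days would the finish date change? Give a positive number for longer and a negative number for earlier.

-1

Baseline: X→M→Q = 6+2+11 = 19 → 19 days.
Since M is critical, the -1 change carries straight to that chain (now 18 days).
No other chain overtakes it, so the finish is 18 days.
Change in finish: 18 − 19 = -1 days.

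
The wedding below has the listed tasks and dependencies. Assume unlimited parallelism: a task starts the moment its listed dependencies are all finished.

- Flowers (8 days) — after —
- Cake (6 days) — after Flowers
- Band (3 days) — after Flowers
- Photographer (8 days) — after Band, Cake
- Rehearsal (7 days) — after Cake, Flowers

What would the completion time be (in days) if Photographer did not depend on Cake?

Before: longest chain Flowers→Cake→Photographer = 8+6+8 = 22, finish 22.
Without Cake→Photographer, Photographer's earliest start moves from 14 to 11.
New critical path: Flowers→Cake→Rehearsal = 8+6+7 = 21 ⇒ 21 days.

21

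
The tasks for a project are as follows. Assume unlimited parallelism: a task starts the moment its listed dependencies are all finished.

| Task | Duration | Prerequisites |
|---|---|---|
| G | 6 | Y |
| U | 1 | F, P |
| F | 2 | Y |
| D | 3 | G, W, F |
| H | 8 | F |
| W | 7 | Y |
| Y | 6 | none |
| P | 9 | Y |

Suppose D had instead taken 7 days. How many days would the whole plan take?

20

Actual critical path: Y→W→D = 6+7+3 = 16 ⇒ 16 days.
D is on the critical path; changing it to 7 makes that path 20 days.
That remains the longest chain; total 20 days.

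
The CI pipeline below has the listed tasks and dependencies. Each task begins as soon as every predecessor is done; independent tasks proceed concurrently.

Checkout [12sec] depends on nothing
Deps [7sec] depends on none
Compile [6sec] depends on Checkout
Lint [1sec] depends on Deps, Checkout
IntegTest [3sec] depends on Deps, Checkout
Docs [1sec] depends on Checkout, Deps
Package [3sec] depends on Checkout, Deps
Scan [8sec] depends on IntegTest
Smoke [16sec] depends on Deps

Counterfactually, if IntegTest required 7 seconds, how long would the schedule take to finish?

27

Baseline: Checkout→IntegTest→Scan = 12+3+8 = 23 → 23 seconds.
IntegTest lies on that path, so at 7 seconds the path becomes 27 seconds.
That remains the longest chain; total 27 seconds.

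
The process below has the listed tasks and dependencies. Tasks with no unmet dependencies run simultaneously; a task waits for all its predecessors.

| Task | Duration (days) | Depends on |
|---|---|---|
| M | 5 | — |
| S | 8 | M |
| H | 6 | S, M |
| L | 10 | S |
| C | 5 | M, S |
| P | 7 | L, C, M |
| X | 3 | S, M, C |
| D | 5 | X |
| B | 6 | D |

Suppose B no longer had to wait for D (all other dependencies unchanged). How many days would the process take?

30

Original critical path: M→S→C→X→D→B = 5+8+5+3+5+6 = 32 ⇒ 32 days.
Without D→B, B's earliest start moves from 26 to 0.
After: M→S→L→P = 5+8+10+7 = 30 → 30 days.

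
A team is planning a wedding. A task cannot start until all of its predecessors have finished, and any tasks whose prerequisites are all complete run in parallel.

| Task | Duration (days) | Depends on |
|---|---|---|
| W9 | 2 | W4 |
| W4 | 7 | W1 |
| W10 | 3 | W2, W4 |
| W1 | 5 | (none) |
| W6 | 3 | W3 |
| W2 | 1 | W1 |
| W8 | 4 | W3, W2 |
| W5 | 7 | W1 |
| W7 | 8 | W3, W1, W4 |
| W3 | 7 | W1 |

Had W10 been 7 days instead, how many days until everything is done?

Baseline: W1→W3→W7 = 5+7+8 = 20 → 20 days.
The longest path through W10 is only 15 days, so W10 has float 5.
That remains the longest chain; total 20 days.

20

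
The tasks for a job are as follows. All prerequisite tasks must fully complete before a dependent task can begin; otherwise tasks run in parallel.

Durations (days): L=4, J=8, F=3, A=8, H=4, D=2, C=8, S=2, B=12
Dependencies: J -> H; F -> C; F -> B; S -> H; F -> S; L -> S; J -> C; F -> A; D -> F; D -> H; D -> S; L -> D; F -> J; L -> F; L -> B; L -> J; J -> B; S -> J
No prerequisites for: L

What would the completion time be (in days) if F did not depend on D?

Before: longest chain L→D→F→S→J→B = 4+2+3+2+8+12 = 31, finish 31.
Without D→F, F's earliest start moves from 6 to 4.
The longest chain is now L→F→S→J→B = 4+3+2+8+12 = 29, so the schedule takes 29 days.

29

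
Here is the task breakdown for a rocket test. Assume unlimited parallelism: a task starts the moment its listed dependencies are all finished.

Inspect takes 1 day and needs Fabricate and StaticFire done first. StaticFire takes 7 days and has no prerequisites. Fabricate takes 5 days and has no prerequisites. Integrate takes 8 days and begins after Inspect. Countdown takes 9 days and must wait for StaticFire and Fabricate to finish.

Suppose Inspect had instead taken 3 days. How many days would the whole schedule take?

As given, the longest chain is StaticFire→Inspect→Integrate = 7+1+8 = 16, so the finish is 16 days.
Inspect is on the critical path; changing it to 3 makes that path 18 days.
No other chain overtakes it, so the finish is 18 days.

18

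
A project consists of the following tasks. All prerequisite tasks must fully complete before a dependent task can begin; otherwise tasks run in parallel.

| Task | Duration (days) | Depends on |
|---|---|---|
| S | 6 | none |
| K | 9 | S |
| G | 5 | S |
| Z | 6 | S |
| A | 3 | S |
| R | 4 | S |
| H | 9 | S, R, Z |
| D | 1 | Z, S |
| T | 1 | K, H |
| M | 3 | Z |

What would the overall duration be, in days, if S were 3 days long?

Critical path before the change: S→Z→H→T = 6+6+9+1 = 22 giving 22 days.
S is on the critical path; changing it to 3 makes that path 19 days.
No other chain overtakes it, so the finish is 19 days.

19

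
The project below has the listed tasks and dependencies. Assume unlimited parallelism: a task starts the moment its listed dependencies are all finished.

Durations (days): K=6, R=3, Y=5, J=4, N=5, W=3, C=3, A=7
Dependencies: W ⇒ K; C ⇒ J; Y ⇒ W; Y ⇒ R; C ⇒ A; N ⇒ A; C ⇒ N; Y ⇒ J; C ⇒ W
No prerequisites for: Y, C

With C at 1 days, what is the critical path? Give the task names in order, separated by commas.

Y, W, K

As given, the longest chain is C→N→A = 3+5+7 = 15, so the finish is 15 days.
C is on the critical path; changing it to 1 makes that path 13 days.
Now Y→W→K = 5+3+6 = 14 is longest, so the finish becomes 14 days.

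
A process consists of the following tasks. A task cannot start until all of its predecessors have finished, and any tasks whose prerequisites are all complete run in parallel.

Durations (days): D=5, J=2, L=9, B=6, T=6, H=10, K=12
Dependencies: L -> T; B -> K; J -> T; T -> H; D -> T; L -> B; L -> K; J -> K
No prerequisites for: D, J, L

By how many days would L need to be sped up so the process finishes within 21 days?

Current finish: 27 days; target: 21.
L is on every critical path, so each day cut from L cuts the finish by one (this holds down to a finish of 21).
Need 27 − 21 = 6 days off L → L becomes 3 days, finish becomes 21.

6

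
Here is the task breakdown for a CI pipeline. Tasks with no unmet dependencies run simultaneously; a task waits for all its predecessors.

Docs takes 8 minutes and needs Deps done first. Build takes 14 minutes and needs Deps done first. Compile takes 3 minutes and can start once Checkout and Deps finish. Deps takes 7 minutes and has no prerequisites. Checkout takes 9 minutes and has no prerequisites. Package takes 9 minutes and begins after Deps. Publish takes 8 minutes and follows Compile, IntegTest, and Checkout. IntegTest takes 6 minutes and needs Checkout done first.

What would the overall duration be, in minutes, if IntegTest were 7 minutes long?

24

Baseline: Checkout→IntegTest→Publish = 9+6+8 = 23 → 23 minutes.
Since IntegTest is critical, the +1 change carries straight to that chain (now 24 minutes).
No other chain overtakes it, so the finish is 24 minutes.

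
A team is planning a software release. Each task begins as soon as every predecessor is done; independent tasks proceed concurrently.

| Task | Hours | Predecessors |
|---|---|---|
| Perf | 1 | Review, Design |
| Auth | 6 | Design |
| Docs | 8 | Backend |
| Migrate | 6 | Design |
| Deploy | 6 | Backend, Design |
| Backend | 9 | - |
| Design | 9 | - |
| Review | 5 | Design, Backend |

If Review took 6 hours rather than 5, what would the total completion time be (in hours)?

17

Baseline: Backend→Docs = 9+8 = 17 → 17 hours.
Review has 2 hours of float (longest path through it is 15).
No other chain overtakes it, so the finish is 17 hours.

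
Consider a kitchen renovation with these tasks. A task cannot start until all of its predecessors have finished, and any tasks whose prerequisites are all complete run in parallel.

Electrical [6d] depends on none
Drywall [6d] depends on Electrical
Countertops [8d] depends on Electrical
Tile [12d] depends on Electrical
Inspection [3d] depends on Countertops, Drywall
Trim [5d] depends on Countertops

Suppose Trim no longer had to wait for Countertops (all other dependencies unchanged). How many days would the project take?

With the dependency in place, Electrical→Countertops→Trim = 6+8+5 = 19 sets the finish at 19 days.
Without Countertops→Trim, Trim's earliest start moves from 14 to 0.
After: Electrical→Tile = 6+12 = 18 → 18 days.

18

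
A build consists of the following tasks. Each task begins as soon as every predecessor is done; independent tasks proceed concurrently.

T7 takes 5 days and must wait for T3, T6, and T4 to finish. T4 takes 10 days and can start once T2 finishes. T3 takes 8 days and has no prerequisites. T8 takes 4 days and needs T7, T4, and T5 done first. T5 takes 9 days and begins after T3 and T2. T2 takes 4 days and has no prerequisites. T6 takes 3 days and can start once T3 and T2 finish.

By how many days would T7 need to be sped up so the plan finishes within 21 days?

Current finish: 23 days; target: 21.
T7 is on every critical path, so each day cut from T7 cuts the finish by one (this holds down to a finish of 21).
Need 23 − 21 = 2 days off T7 → T7 becomes 3 days, finish becomes 21.

2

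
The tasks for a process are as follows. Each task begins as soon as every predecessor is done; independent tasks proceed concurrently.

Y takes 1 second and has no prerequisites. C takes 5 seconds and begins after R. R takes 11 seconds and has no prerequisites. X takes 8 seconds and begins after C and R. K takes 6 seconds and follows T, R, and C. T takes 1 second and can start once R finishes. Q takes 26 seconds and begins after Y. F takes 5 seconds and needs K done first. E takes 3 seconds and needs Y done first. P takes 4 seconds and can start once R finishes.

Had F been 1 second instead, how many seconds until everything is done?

27

Baseline: R→C→K→F = 11+5+6+5 = 27 → 27 seconds.
F lies on that path, so at 1 second the path becomes 23 seconds.
New critical path: Y→Q = 1+26 = 27 ⇒ 27 seconds.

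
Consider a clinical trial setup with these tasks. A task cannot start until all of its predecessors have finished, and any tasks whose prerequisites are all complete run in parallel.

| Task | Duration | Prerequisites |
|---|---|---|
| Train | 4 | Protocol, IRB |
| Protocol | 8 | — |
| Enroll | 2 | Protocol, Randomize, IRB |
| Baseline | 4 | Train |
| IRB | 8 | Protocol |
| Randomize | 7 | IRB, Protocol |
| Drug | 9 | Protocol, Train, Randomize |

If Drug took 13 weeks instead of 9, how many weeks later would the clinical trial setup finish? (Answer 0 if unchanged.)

Actual critical path: Protocol→IRB→Randomize→Drug = 8+8+7+9 = 32 ⇒ 32 weeks.
Drug lies on that path, so at 13 weeks the path becomes 36 weeks.
That remains the longest chain; total 36 weeks.
Change in finish: 36 − 32 = +4 weeks.

4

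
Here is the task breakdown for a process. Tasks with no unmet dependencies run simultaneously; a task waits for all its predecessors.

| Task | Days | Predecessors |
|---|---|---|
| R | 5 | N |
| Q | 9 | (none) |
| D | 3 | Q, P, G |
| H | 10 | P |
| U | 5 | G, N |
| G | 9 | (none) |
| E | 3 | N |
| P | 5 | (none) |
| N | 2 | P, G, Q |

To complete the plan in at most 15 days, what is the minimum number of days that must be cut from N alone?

Current finish: 16 days; target: 15.
N is on every critical path, so each day cut from N cuts the finish by one (this holds down to a finish of 15).
Need 16 − 15 = 1 day off N → N becomes 1 day, finish becomes 15.

1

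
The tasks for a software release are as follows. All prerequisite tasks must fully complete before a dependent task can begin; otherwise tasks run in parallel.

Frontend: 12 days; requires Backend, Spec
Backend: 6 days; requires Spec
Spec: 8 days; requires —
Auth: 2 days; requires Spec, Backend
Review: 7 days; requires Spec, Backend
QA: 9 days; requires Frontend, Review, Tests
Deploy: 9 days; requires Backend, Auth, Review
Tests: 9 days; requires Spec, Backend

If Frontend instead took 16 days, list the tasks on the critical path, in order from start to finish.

Spec, Backend, Frontend, QA

As given, the longest chain is Spec→Backend→Frontend→QA = 8+6+12+9 = 35, so the finish is 35 days.
Frontend is on the critical path; changing it to 16 makes that path 39 days.
The critical path is still Spec→Backend→Frontend→QA; finish is now 39 days.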